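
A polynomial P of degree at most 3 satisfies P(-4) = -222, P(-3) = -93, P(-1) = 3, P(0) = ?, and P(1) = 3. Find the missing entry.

The 4 known points determine the degree-3 polynomial uniquely.
Write P(s) = as^3 + bs^2 + cs + d. Substituting each data point gives a linear system:
  -64a + 16b - 4c + d = -222
  -27a + 9b - 3c + d = -93
  -a + b - c + d = 3
  a + b + c + d = 3
Solving the system yields a = 3, b = -3, c = -3, d = 6.
So P(s) = 3s³ - 3s² - 3s + 6.
Then P(0) = 6.

6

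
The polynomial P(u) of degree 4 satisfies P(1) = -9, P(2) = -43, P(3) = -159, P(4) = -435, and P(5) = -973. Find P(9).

-8625

Using the Lagrange interpolation formula with nodes 1, 2, 3, 4, 5:
  L_0(u) = (u - 2)(u - 3)(u - 4)(u - 5) / 24
  L_1(u) = (u - 1)(u - 3)(u - 4)(u - 5) / -6
  L_2(u) = (u - 1)(u - 2)(u - 4)(u - 5) / 4
  L_3(u) = (u - 1)(u - 2)(u - 3)(u - 5) / -6
  L_4(u) = (u - 1)(u - 2)(u - 3)(u - 4) / 24
Then P(u) = -9·L_0(u) - 43·L_1(u) - 159·L_2(u) - 435·L_3(u) - 973·L_4(u).
Expanding and collecting terms gives P(u) = -u⁴ - 3u³ + 2u² - 4u - 3.
Evaluating at u = 9: P(9) = -8625.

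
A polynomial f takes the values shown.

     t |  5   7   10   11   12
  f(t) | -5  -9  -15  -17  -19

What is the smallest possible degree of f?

1

Divided differences on the nodes 5, 7, 10, 11, 12:
  order 0: -5  -9  -15  -17  -19
  order 1: -2  -2  -2  -2
  order 2: 0  0  0
  order 3: 0  0
  order 4: 0
The order-1 divided differences are all -2 (nonzero) and every higher order vanishes, so the data lies on a polynomial of degree exactly 1.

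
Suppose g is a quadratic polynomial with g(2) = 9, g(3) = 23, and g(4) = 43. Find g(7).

139

Using the Lagrange interpolation formula with nodes 2, 3, 4:
  L_0(u) = (u - 3)(u - 4) / 2
  L_1(u) = (u - 2)(u - 4) / -1
  L_2(u) = (u - 2)(u - 3) / 2
Then g(u) = 9·L_0(u) + 23·L_1(u) + 43·L_2(u).
Expanding and collecting terms gives g(u) = 3u^2 - u - 1.
Evaluating at u = 7: g(7) = 139.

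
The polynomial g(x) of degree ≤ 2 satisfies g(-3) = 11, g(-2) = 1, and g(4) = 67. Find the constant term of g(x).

Write g(x) = ax^2 + bx + c. Substituting each data point gives a linear system:
  9a - 3b + c = 11
  4a - 2b + c = 1
  16a + 4b + c = 67
Solving the system yields a = 3, b = 5, c = -1.
So g(x) = 3x² + 5x - 1.
The constant term is -1.

-1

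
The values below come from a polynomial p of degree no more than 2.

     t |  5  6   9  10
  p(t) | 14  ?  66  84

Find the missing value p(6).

The 3 known points determine the degree-2 polynomial uniquely.
Write p(t) = at^2 + bt + c. Substituting each data point gives a linear system:
  25a + 5b + c = 14
  81a + 9b + c = 66
  100a + 10b + c = 84
Solving the system yields a = 1, b = -1, c = -6.
So p(t) = t^2 - t - 6.
Then p(6) = 24.

24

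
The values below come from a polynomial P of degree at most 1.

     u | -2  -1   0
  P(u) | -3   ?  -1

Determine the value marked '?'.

-2

The 2 known points determine the degree-1 polynomial uniquely.
Write P(u) = au + b. Substituting each data point gives a linear system:
  -2a + b = -3
  b = -1
Solving the system yields a = 1, b = -1.
So P(u) = u - 1.
Then P(-1) = -2.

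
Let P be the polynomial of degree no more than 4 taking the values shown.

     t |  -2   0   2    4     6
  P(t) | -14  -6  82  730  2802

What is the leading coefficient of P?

1

Write P(t) = at^4 + bt^3 + ct^2 + dt + e. Substituting each data point gives a linear system:
  16a - 8b + 4c - 2d + e = -14
  e = -6
  16a + 8b + 4c + 2d + e = 82
  256a + 64b + 16c + 4d + e = 730
  1296a + 216b + 36c + 6d + e = 2802
Solving the system yields a = 1, b = 6, c = 6, d = 0, e = -6.
So P(t) = t^4 + 6t^3 + 6t^2 - 6.
The leading coefficient is 1.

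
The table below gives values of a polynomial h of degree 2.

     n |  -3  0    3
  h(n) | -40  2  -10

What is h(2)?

0

Forward differences of the values at n = -3, 0, 3:
  h  : -40  2  -10
  Δ  : 42  -12
  Δ^2: -54
The second differences are constant, confirming degree 2.
Interpolating (Newton forward form) and evaluating at n = 2 gives h(2) = 0.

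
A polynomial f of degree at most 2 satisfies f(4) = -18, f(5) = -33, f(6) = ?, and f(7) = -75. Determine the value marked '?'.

-52

On equispaced nodes a degree-2 polynomial has vanishing third forward difference, so
  - f(4) + 3·f(5) - 3·f(6) + f(7) = 0.
Substituting the known values and solving for f(6):
  -3·f(6) = 156
  f(6) = -52.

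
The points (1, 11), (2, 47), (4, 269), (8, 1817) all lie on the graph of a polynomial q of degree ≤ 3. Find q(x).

q(x) = 3x^3 + 4x^2 + 3x + 1

Using the Lagrange interpolation formula with nodes 1, 2, 4, 8:
  L_0(x) = (x - 2)(x - 4)(x - 8) / -21
  L_1(x) = (x - 1)(x - 4)(x - 8) / 12
  L_2(x) = (x - 1)(x - 2)(x - 8) / -24
  L_3(x) = (x - 1)(x - 2)(x - 4) / 168
Then q(x) = 11·L_0(x) + 47·L_1(x) + 269·L_2(x) + 1817·L_3(x).
Expanding and collecting terms gives q(x) = 3x³ + 4x² + 3x + 1.
Check: q(8) = 1817. ✓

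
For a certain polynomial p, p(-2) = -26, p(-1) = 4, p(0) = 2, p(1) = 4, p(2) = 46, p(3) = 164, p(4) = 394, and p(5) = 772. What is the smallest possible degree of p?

3

Forward differences of the values at n = -2, -1, 0, 1, 2, 3, 4, 5:
  p  : -26  4  2  4  46  164  394  772
  Δ  : 30  -2  2  42  118  230  378
  Δ^2: -32  4  40  76  112  148
  Δ^3: 36  36  36  36  36
  Δ^4: 0  0  0  0
  Δ^5: 0  0  0
  Δ^6: 0  0
  Δ^7: 0
The third differences are constant (36) and nonzero, while all higher differences vanish, so the minimal degree is 3.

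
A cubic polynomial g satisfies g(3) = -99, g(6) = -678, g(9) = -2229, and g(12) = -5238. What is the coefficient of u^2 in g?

Write g(u) = au^3 + bu^2 + cu + d. Substituting each data point gives a linear system:
  27a + 9b + 3c + d = -99
  216a + 36b + 6c + d = -678
  729a + 81b + 9c + d = -2229
  1728a + 144b + 12c + d = -5238
Solving the system yields a = -3, b = 0, c = -4, d = -6.
So g(u) = -3u³ - 4u - 6.
The coefficient of u^2 is 0.

0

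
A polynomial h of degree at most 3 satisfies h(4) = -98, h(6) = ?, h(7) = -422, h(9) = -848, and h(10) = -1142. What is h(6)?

-278

The 4 known points determine the degree-3 polynomial uniquely.
Write h(n) = an^3 + bn^2 + cn + d. Substituting each data point gives a linear system:
  64a + 16b + 4c + d = -98
  343a + 49b + 7c + d = -422
  729a + 81b + 9c + d = -848
  1000a + 100b + 10c + d = -1142
Solving the system yields a = -1, b = -1, c = -4, d = -2.
So h(n) = -n^3 - n^2 - 4n - 2.
Then h(6) = -278.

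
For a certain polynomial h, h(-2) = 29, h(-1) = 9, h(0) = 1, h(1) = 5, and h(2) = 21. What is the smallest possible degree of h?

Forward differences of the values at x = -2, -1, 0, 1, 2:
  h  : 29  9  1  5  21
  Δ  : -20  -8  4  16
  Δ^2: 12  12  12
  Δ^3: 0  0
  Δ^4: 0
The second differences are constant (12) and nonzero, while all higher differences vanish, so the minimal degree is 2.

2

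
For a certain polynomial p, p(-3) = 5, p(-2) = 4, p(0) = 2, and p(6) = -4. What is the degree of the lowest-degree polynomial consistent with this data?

Divided differences on the nodes -3, -2, 0, 6:
  order 0: 5  4  2  -4
  order 1: -1  -1  -1
  order 2: 0  0
  order 3: 0
The order-1 divided differences are all -1 (nonzero) and every higher order vanishes, so the data lies on a polynomial of degree exactly 1.

1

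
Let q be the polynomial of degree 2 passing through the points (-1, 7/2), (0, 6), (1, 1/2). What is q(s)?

q(s) = -4s^2 - (3/2)s + 6

Write q(s) = as^2 + bs + c. Substituting each data point gives a linear system:
  a - b + c = 7/2
  c = 6
  a + b + c = 1/2
Solving the system yields a = -4, b = -3/2, c = 6.
So q(s) = -4s² - (3/2)s + 6.
Check: q(0) = 6. ✓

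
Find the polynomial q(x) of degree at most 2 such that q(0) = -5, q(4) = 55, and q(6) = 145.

q(x) = 5x^2 - 5x - 5

Write q(x) = ax^2 + bx + c. Substituting each data point gives a linear system:
  c = -5
  16a + 4b + c = 55
  36a + 6b + c = 145
Solving the system yields a = 5, b = -5, c = -5.
So q(x) = 5x^2 - 5x - 5.
Check: q(6) = 145. ✓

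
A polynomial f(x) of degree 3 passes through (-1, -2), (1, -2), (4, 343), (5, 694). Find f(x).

f(x) = 6x^3 - x^2 - 6x - 1

Using the Lagrange interpolation formula with nodes -1, 1, 4, 5:
  L_0(x) = (x - 1)(x - 4)(x - 5) / -60
  L_1(x) = (x + 1)(x - 4)(x - 5) / 24
  L_2(x) = (x + 1)(x - 1)(x - 5) / -15
  L_3(x) = (x + 1)(x - 1)(x - 4) / 24
Then f(x) = -2·L_0(x) - 2·L_1(x) + 343·L_2(x) + 694·L_3(x).
Expanding and collecting terms gives f(x) = 6x^3 - x^2 - 6x - 1.
Check: f(1) = -2. ✓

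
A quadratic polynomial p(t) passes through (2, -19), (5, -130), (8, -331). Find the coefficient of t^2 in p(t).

-5

Write p(t) = at^2 + bt + c. Substituting each data point gives a linear system:
  4a + 2b + c = -19
  25a + 5b + c = -130
  64a + 8b + c = -331
Solving the system yields a = -5, b = -2, c = 5.
So p(t) = -5t² - 2t + 5.
The leading coefficient is -5.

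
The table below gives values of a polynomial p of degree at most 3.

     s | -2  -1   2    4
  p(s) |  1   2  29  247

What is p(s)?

Using the Lagrange interpolation formula with nodes -2, -1, 2, 4:
  L_0(s) = (s + 1)(s - 2)(s - 4) / -24
  L_1(s) = (s + 2)(s - 2)(s - 4) / 15
  L_2(s) = (s + 2)(s + 1)(s - 4) / -24
  L_3(s) = (s + 2)(s + 1)(s - 2) / 60
Then p(s) = 1·L_0(s) + 2·L_1(s) + 29·L_2(s) + 247·L_3(s).
Expanding and collecting terms gives p(s) = 3s^3 + 5s^2 - 5s - 5.
Check: p(2) = 29. ✓

p(s) = 3s^3 + 5s^2 - 5s - 5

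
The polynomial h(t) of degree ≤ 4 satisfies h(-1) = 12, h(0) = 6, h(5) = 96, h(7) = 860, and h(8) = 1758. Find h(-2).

Write h(t) = at^4 + bt^3 + ct^2 + dt + e. Substituting each data point gives a linear system:
  a - b + c - d + e = 12
  e = 6
  625a + 125b + 25c + 5d + e = 96
  2401a + 343b + 49c + 7d + e = 860
  4096a + 512b + 64c + 8d + e = 1758
Solving the system yields a = 1, b = -5, c = 3, d = 3, e = 6.
So h(t) = t^4 - 5t^3 + 3t^2 + 3t + 6.
Then h(-2) = 68.

68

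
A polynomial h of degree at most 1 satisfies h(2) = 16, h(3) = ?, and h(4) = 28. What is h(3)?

22

On equispaced nodes a degree-1 polynomial has vanishing second forward difference, so
  h(2) - 2·h(3) + h(4) = 0.
Substituting the known values and solving for h(3):
  -2·h(3) = -44
  h(3) = 22.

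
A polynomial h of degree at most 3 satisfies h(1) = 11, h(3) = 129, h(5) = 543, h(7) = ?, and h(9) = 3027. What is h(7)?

On equispaced nodes a degree-3 polynomial has vanishing fourth forward difference, so
  h(1) - 4·h(3) + 6·h(5) - 4·h(7) + h(9) = 0.
Substituting the known values and solving for h(7):
  -4·h(7) = -5780
  h(7) = 1445.

1445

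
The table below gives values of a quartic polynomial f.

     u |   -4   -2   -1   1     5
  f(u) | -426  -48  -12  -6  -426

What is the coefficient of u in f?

Write f(u) = au^4 + bu^3 + cu^2 + du + e. Substituting each data point gives a linear system:
  256a - 64b + 16c - 4d + e = -426
  16a - 8b + 4c - 2d + e = -48
  a - b + c - d + e = -12
  a + b + c + d + e = -6
  625a + 125b + 25c + 5d + e = -426
Solving the system yields a = -1, b = 2, c = -2, d = 1, e = -6.
So f(u) = -u⁴ + 2u³ - 2u² + u - 6.
The coefficient of u is 1.

1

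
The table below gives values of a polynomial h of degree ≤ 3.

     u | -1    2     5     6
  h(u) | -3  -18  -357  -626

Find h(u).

h(u) = -3u^3 + 4u - 2

Write h(u) = au^3 + bu^2 + cu + d. Substituting each data point gives a linear system:
  -a + b - c + d = -3
  8a + 4b + 2c + d = -18
  125a + 25b + 5c + d = -357
  216a + 36b + 6c + d = -626
Solving the system yields a = -3, b = 0, c = 4, d = -2.
So h(u) = -3u^3 + 4u - 2.
Check: h(2) = -18. ✓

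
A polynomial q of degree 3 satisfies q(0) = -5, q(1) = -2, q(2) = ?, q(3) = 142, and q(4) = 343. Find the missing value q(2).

On equispaced nodes a degree-3 polynomial has vanishing fourth forward difference, so
  q(0) - 4·q(1) + 6·q(2) - 4·q(3) + q(4) = 0.
Substituting the known values and solving for q(2):
  6·q(2) = 222
  q(2) = 37.

37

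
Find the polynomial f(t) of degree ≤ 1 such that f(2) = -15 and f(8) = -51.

Write f(t) = at + b. Substituting each data point gives a linear system:
  2a + b = -15
  8a + b = -51
Solving the system yields a = -6, b = -3.
So f(t) = -6t - 3.
Check: f(2) = -15. ✓

f(t) = -6t - 3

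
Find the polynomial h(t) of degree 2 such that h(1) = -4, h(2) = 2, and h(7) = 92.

h(t) = 2t^2 - 6

Write h(t) = at^2 + bt + c. Substituting each data point gives a linear system:
  a + b + c = -4
  4a + 2b + c = 2
  49a + 7b + c = 92
Solving the system yields a = 2, b = 0, c = -6.
So h(t) = 2t² - 6.
Check: h(7) = 92. ✓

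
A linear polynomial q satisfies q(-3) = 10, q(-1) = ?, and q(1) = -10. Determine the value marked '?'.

0

On equispaced nodes a degree-1 polynomial has vanishing second forward difference, so
  q(-3) - 2·q(-1) + q(1) = 0.
Substituting the known values and solving for q(-1):
  -2·q(-1) = 0
  q(-1) = 0.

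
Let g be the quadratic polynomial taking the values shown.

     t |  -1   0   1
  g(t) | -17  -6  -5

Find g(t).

g(t) = -5t^2 + 6t - 6

Write g(t) = at^2 + bt + c. Substituting each data point gives a linear system:
  a - b + c = -17
  c = -6
  a + b + c = -5
Solving the system yields a = -5, b = 6, c = -6.
So g(t) = -5t² + 6t - 6.
Check: g(0) = -6. ✓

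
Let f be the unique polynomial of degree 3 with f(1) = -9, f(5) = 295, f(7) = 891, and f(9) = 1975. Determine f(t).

Using the Lagrange interpolation formula with nodes 1, 5, 7, 9:
  L_0(t) = (t - 5)(t - 7)(t - 9) / -192
  L_1(t) = (t - 1)(t - 7)(t - 9) / 32
  L_2(t) = (t - 1)(t - 5)(t - 9) / -24
  L_3(t) = (t - 1)(t - 5)(t - 7) / 64
Then f(t) = -9·L_0(t) + 295·L_1(t) + 891·L_2(t) + 1975·L_3(t).
Expanding and collecting terms gives f(t) = 3t^3 - 2t^2 - 5t - 5.
Check: f(5) = 295. ✓

f(t) = 3t^3 - 2t^2 - 5t - 5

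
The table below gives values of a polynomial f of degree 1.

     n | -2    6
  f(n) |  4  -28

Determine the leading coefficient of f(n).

Write f(n) = an + b. Substituting each data point gives a linear system:
  -2a + b = 4
  6a + b = -28
Solving the system yields a = -4, b = -4.
So f(n) = -4n - 4.
The leading coefficient is -4.

-4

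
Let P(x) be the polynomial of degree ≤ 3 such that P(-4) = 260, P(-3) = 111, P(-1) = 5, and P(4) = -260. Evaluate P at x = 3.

Using the Lagrange interpolation formula with nodes -4, -3, -1, 4:
  L_0(x) = (x + 3)(x + 1)(x - 4) / -24
  L_1(x) = (x + 4)(x + 1)(x - 4) / 14
  L_2(x) = (x + 4)(x + 3)(x - 4) / -30
  L_3(x) = (x + 4)(x + 3)(x + 1) / 280
Then P(x) = 260·L_0(x) + 111·L_1(x) + 5·L_2(x) - 260·L_3(x).
Expanding and collecting terms gives P(x) = -4x^3 - x.
Evaluating at x = 3: P(3) = -111.

-111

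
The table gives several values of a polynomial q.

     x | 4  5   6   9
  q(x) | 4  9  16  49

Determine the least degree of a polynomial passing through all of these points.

Divided differences on the nodes 4, 5, 6, 9:
  order 0: 4  9  16  49
  order 1: 5  7  11
  order 2: 1  1
  order 3: 0
The order-2 divided differences are all 1 (nonzero) and every higher order vanishes, so the data lies on a polynomial of degree exactly 2.

2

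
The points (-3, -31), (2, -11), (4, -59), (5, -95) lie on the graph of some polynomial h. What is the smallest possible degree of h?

Divided differences on the nodes -3, 2, 4, 5:
  order 0: -31  -11  -59  -95
  order 1: 4  -24  -36
  order 2: -4  -4
  order 3: 0
The order-2 divided differences are all -4 (nonzero) and every higher order vanishes, so the data lies on a polynomial of degree exactly 2.

2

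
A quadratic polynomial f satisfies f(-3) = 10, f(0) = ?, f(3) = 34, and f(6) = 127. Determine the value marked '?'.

-5

The 3 known points determine the degree-2 polynomial uniquely.
Write f(x) = ax^2 + bx + c. Substituting each data point gives a linear system:
  9a - 3b + c = 10
  9a + 3b + c = 34
  36a + 6b + c = 127
Solving the system yields a = 3, b = 4, c = -5.
So f(x) = 3x^2 + 4x - 5.
Then f(0) = -5.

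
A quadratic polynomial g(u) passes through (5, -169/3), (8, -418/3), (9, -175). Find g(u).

g(u) = -2u^2 - (5/3)u + 2

Using the Lagrange interpolation formula with nodes 5, 8, 9:
  L_0(u) = (u - 8)(u - 9) / 12
  L_1(u) = (u - 5)(u - 9) / -3
  L_2(u) = (u - 5)(u - 8) / 4
Then g(u) = -169/3·L_0(u) - 418/3·L_1(u) - 175·L_2(u).
Expanding and collecting terms gives g(u) = -2u² - (5/3)u + 2.
Check: g(9) = -175. ✓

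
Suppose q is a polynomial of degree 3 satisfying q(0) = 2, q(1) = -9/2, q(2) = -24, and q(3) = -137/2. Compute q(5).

Using the Lagrange interpolation formula with nodes 0, 1, 2, 3:
  L_0(t) = (t - 1)(t - 2)(t - 3) / -6
  L_1(t) = t(t - 2)(t - 3) / 2
  L_2(t) = t(t - 1)(t - 3) / -2
  L_3(t) = t(t - 1)(t - 2) / 6
Then q(t) = 2·L_0(t) - 9/2·L_1(t) - 24·L_2(t) - 137/2·L_3(t).
Expanding and collecting terms gives q(t) = -2t^3 - (1/2)t^2 - 4t + 2.
Evaluating at t = 5: q(5) = -561/2.

-561/2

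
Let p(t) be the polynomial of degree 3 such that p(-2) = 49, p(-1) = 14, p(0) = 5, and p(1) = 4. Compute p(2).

Write p(t) = at^3 + bt^2 + ct + d. Substituting each data point gives a linear system:
  -8a + 4b - 2c + d = 49
  -a + b - c + d = 14
  d = 5
  a + b + c + d = 4
Solving the system yields a = -3, b = 4, c = -2, d = 5.
So p(t) = -3t^3 + 4t^2 - 2t + 5.
Then p(2) = -7.

-7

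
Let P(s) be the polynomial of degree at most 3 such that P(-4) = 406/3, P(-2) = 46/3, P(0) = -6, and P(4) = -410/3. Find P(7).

Write P(s) = as^3 + bs^2 + cs + d. Substituting each data point gives a linear system:
  -64a + 16b - 4c + d = 406/3
  -8a + 4b - 2c + d = 46/3
  d = -6
  64a + 16b + 4c + d = -410/3
Solving the system yields a = -2, b = 1/3, c = -2, d = -6.
So P(s) = -2s^3 + (1/3)s^2 - 2s - 6.
Then P(7) = -2069/3.

-2069/3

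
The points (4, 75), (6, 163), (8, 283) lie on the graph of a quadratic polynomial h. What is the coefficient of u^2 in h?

Write h(u) = au^2 + bu + c. Substituting each data point gives a linear system:
  16a + 4b + c = 75
  36a + 6b + c = 163
  64a + 8b + c = 283
Solving the system yields a = 4, b = 4, c = -5.
So h(u) = 4u² + 4u - 5.
The leading coefficient is 4.

4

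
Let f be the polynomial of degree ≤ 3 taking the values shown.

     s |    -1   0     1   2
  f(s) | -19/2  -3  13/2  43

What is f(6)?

939

Forward differences of the values at s = -1, 0, 1, 2:
  f  : -19/2  -3  13/2  43
  Δ  : 13/2  19/2  73/2
  Δ^2: 3  27
  Δ^3: 24
The third differences are constant, confirming degree 3.
Interpolating (Newton forward form) and evaluating at s = 6 gives f(6) = 939.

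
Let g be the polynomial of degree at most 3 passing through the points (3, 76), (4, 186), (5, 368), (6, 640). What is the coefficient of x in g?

Write g(x) = ax^3 + bx^2 + cx + d. Substituting each data point gives a linear system:
  27a + 9b + 3c + d = 76
  64a + 16b + 4c + d = 186
  125a + 25b + 5c + d = 368
  216a + 36b + 6c + d = 640
Solving the system yields a = 3, b = 0, c = -1, d = -2.
So g(x) = 3x^3 - x - 2.
The coefficient of x is -1.

-1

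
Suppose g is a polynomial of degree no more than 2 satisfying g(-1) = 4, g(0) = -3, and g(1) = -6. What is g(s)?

g(s) = 2s^2 - 5s - 3

Using the Lagrange interpolation formula with nodes -1, 0, 1:
  L_0(s) = s(s - 1) / 2
  L_1(s) = (s + 1)(s - 1) / -1
  L_2(s) = (s + 1)s / 2
Then g(s) = 4·L_0(s) - 3·L_1(s) - 6·L_2(s).
Expanding and collecting terms gives g(s) = 2s² - 5s - 3.
Check: g(-1) = 4. ✓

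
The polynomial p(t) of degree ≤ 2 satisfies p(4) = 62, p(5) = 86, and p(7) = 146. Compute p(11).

Using the Lagrange interpolation formula with nodes 4, 5, 7:
  L_0(t) = (t - 5)(t - 7) / 3
  L_1(t) = (t - 4)(t - 7) / -2
  L_2(t) = (t - 4)(t - 5) / 6
Then p(t) = 62·L_0(t) + 86·L_1(t) + 146·L_2(t).
Expanding and collecting terms gives p(t) = 2t^2 + 6t + 6.
Evaluating at t = 11: p(11) = 314.

314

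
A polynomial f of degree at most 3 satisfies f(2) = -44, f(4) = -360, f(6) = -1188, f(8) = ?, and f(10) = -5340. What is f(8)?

-2768

The 4 known points determine the degree-3 polynomial uniquely.
Write f(t) = at^3 + bt^2 + ct + d. Substituting each data point gives a linear system:
  8a + 4b + 2c + d = -44
  64a + 16b + 4c + d = -360
  216a + 36b + 6c + d = -1188
  1000a + 100b + 10c + d = -5340
Solving the system yields a = -5, b = -4, c = 6, d = 0.
So f(t) = -5t³ - 4t² + 6t.
Then f(8) = -2768.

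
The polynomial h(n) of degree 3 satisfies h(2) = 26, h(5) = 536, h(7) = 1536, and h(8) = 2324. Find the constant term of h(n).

-4

Write h(n) = an^3 + bn^2 + cn + d. Substituting each data point gives a linear system:
  8a + 4b + 2c + d = 26
  125a + 25b + 5c + d = 536
  343a + 49b + 7c + d = 1536
  512a + 64b + 8c + d = 2324
Solving the system yields a = 5, b = -4, c = 3, d = -4.
So h(n) = 5n^3 - 4n^2 + 3n - 4.
The constant term is -4.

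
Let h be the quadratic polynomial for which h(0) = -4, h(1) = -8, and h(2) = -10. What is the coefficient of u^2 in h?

1

Write h(u) = au^2 + bu + c. Substituting each data point gives a linear system:
  c = -4
  a + b + c = -8
  4a + 2b + c = -10
Solving the system yields a = 1, b = -5, c = -4.
So h(u) = u^2 - 5u - 4.
The leading coefficient is 1.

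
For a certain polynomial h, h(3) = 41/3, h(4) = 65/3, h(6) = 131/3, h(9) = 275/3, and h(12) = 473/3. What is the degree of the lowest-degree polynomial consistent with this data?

2

Divided differences on the nodes 3, 4, 6, 9, 12:
  order 0: 41/3  65/3  131/3  275/3  473/3
  order 1: 8  11  16  22
  order 2: 1  1  1
  order 3: 0  0
  order 4: 0
The order-2 divided differences are all 1 (nonzero) and every higher order vanishes, so the data lies on a polynomial of degree exactly 2.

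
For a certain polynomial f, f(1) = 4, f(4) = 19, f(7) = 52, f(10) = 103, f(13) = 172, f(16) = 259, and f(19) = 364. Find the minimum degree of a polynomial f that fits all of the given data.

Forward differences of the values at u = 1, 4, 7, 10, 13, 16, 19:
  f  : 4  19  52  103  172  259  364
  Δ  : 15  33  51  69  87  105
  Δ^2: 18  18  18  18  18
  Δ^3: 0  0  0  0
  Δ^4: 0  0  0
  Δ^5: 0  0
  Δ^6: 0
The second differences are constant (18) and nonzero, while all higher differences vanish, so the minimal degree is 2.

2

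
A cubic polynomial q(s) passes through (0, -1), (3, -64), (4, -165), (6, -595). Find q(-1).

0

Using the Lagrange interpolation formula with nodes 0, 3, 4, 6:
  L_0(s) = (s - 3)(s - 4)(s - 6) / -72
  L_1(s) = s(s - 4)(s - 6) / 9
  L_2(s) = s(s - 3)(s - 6) / -8
  L_3(s) = s(s - 3)(s - 4) / 36
Then q(s) = -1·L_0(s) - 64·L_1(s) - 165·L_2(s) - 595·L_3(s).
Expanding and collecting terms gives q(s) = -3s³ + s² + 3s - 1.
Evaluating at s = -1: q(-1) = 0.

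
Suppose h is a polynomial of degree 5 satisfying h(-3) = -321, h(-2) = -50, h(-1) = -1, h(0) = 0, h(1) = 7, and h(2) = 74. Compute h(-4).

Using the Lagrange interpolation formula with nodes -3, -2, -1, 0, 1, 2:
  L_0(s) = (s + 2)(s + 1)s(s - 1)(s - 2) / -120
  L_1(s) = (s + 3)(s + 1)s(s - 1)(s - 2) / 24
  L_2(s) = (s + 3)(s + 2)s(s - 1)(s - 2) / -12
  L_3(s) = (s + 3)(s + 2)(s + 1)(s - 1)(s - 2) / 12
  L_4(s) = (s + 3)(s + 2)(s + 1)s(s - 2) / -24
  L_5(s) = (s + 3)(s + 2)(s + 1)s(s - 1) / 120
Then h(s) = -321·L_0(s) - 50·L_1(s) - 1·L_2(s) + 0·L_3(s) + 7·L_4(s) + 74·L_5(s).
Expanding and collecting terms gives h(s) = s⁵ + 4s³ + 3s² - s.
Evaluating at s = -4: h(-4) = -1228.

-1228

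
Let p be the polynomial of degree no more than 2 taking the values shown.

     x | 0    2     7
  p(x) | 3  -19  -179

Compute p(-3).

Using the Lagrange interpolation formula with nodes 0, 2, 7:
  L_0(x) = (x - 2)(x - 7) / 14
  L_1(x) = x(x - 7) / -10
  L_2(x) = x(x - 2) / 35
Then p(x) = 3·L_0(x) - 19·L_1(x) - 179·L_2(x).
Expanding and collecting terms gives p(x) = -3x^2 - 5x + 3.
Evaluating at x = -3: p(-3) = -9.

-9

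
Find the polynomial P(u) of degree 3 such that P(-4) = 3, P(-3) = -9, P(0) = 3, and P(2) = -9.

Write P(u) = au^3 + bu^2 + cu + d. Substituting each data point gives a linear system:
  -64a + 16b - 4c + d = 3
  -27a + 9b - 3c + d = -9
  d = 3
  8a + 4b + 2c + d = -9
Solving the system yields a = -1, b = -3, c = 4, d = 3.
So P(u) = -u^3 - 3u^2 + 4u + 3.
Check: P(2) = -9. ✓

P(u) = -u^3 - 3u^2 + 4u + 3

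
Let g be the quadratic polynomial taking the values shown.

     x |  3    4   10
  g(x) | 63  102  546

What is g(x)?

Using the Lagrange interpolation formula with nodes 3, 4, 10:
  L_0(x) = (x - 4)(x - 10) / 7
  L_1(x) = (x - 3)(x - 10) / -6
  L_2(x) = (x - 3)(x - 4) / 42
Then g(x) = 63·L_0(x) + 102·L_1(x) + 546·L_2(x).
Expanding and collecting terms gives g(x) = 5x^2 + 4x + 6.
Check: g(3) = 63. ✓

g(x) = 5x^2 + 4x + 6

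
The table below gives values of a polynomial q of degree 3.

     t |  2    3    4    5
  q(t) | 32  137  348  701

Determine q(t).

q(t) = 6t^3 - t^2 - 4t - 4

Using the Lagrange interpolation formula with nodes 2, 3, 4, 5:
  L_0(t) = (t - 3)(t - 4)(t - 5) / -6
  L_1(t) = (t - 2)(t - 4)(t - 5) / 2
  L_2(t) = (t - 2)(t - 3)(t - 5) / -2
  L_3(t) = (t - 2)(t - 3)(t - 4) / 6
Then q(t) = 32·L_0(t) + 137·L_1(t) + 348·L_2(t) + 701·L_3(t).
Expanding and collecting terms gives q(t) = 6t^3 - t^2 - 4t - 4.
Check: q(4) = 348. ✓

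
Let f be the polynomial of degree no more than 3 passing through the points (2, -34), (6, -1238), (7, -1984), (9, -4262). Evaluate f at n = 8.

-2980

Using the Lagrange interpolation formula with nodes 2, 6, 7, 9:
  L_0(n) = (n - 6)(n - 7)(n - 9) / -140
  L_1(n) = (n - 2)(n - 7)(n - 9) / 12
  L_2(n) = (n - 2)(n - 6)(n - 9) / -10
  L_3(n) = (n - 2)(n - 6)(n - 7) / 42
Then f(n) = -34·L_0(n) - 1238·L_1(n) - 1984·L_2(n) - 4262·L_3(n).
Expanding and collecting terms gives f(n) = -6n³ + n² + 3n + 4.
Evaluating at n = 8: f(8) = -2980.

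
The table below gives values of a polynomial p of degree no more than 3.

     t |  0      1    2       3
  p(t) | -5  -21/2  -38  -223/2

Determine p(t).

p(t) = -4t^3 + t^2 - (5/2)t - 5

Write p(t) = at^3 + bt^2 + ct + d. Substituting each data point gives a linear system:
  d = -5
  a + b + c + d = -21/2
  8a + 4b + 2c + d = -38
  27a + 9b + 3c + d = -223/2
Solving the system yields a = -4, b = 1, c = -5/2, d = -5.
So p(t) = -4t^3 + t^2 - (5/2)t - 5.
Check: p(2) = -38. ✓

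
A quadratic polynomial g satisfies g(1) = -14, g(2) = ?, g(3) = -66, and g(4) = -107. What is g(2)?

-35

The 3 known points determine the degree-2 polynomial uniquely.
Write g(t) = at^2 + bt + c. Substituting each data point gives a linear system:
  a + b + c = -14
  9a + 3b + c = -66
  16a + 4b + c = -107
Solving the system yields a = -5, b = -6, c = -3.
So g(t) = -5t^2 - 6t - 3.
Then g(2) = -35.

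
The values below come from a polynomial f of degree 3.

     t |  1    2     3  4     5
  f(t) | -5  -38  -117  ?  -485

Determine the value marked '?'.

-260

On equispaced nodes a degree-3 polynomial has vanishing fourth forward difference, so
  f(1) - 4·f(2) + 6·f(3) - 4·f(4) + f(5) = 0.
Substituting the known values and solving for f(4):
  -4·f(4) = 1040
  f(4) = -260.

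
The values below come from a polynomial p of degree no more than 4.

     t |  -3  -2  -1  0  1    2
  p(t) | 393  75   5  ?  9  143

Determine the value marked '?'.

-3

On equispaced nodes a degree-4 polynomial has vanishing fifth forward difference, so
  - p(-3) + 5·p(-2) - 10·p(-1) + 10·p(0) - 5·p(1) + p(2) = 0.
Substituting the known values and solving for p(0):
  10·p(0) = -30
  p(0) = -3.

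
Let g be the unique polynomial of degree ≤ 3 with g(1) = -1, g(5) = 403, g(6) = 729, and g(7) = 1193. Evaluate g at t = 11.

Write g(t) = at^3 + bt^2 + ct + d. Substituting each data point gives a linear system:
  a + b + c + d = -1
  125a + 25b + 5c + d = 403
  216a + 36b + 6c + d = 729
  343a + 49b + 7c + d = 1193
Solving the system yields a = 4, b = -3, c = -5, d = 3.
So g(t) = 4t^3 - 3t^2 - 5t + 3.
Then g(11) = 4909.

4909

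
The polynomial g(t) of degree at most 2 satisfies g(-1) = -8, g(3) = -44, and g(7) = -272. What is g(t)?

g(t) = -6t^2 + 3t + 1

Using the Lagrange interpolation formula with nodes -1, 3, 7:
  L_0(t) = (t - 3)(t - 7) / 32
  L_1(t) = (t + 1)(t - 7) / -16
  L_2(t) = (t + 1)(t - 3) / 32
Then g(t) = -8·L_0(t) - 44·L_1(t) - 272·L_2(t).
Expanding and collecting terms gives g(t) = -6t^2 + 3t + 1.
Check: g(7) = -272. ✓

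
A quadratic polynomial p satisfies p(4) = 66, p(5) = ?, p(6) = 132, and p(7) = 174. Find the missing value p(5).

96

The 3 known points determine the degree-2 polynomial uniquely.
Write p(s) = as^2 + bs + c. Substituting each data point gives a linear system:
  16a + 4b + c = 66
  36a + 6b + c = 132
  49a + 7b + c = 174
Solving the system yields a = 3, b = 3, c = 6.
So p(s) = 3s^2 + 3s + 6.
Then p(5) = 96.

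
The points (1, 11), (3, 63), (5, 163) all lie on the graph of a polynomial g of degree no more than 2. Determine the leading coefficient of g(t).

Write g(t) = at^2 + bt + c. Substituting each data point gives a linear system:
  a + b + c = 11
  9a + 3b + c = 63
  25a + 5b + c = 163
Solving the system yields a = 6, b = 2, c = 3.
So g(t) = 6t^2 + 2t + 3.
The leading coefficient is 6.

6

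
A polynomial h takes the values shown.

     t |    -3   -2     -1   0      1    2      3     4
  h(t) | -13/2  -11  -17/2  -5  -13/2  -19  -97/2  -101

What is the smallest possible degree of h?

Forward differences of the values at t = -3, -2, -1, 0, 1, 2, 3, 4:
  h  : -13/2  -11  -17/2  -5  -13/2  -19  -97/2  -101
  Δ  : -9/2  5/2  7/2  -3/2  -25/2  -59/2  -105/2
  Δ^2: 7  1  -5  -11  -17  -23
  Δ^3: -6  -6  -6  -6  -6
  Δ^4: 0  0  0  0
  Δ^5: 0  0  0
  Δ^6: 0  0
  Δ^7: 0
The third differences are constant (-6) and nonzero, while all higher differences vanish, so the minimal degree is 3.

3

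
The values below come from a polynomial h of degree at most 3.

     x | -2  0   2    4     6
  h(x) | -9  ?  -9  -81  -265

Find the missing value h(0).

-1

The 4 known points determine the degree-3 polynomial uniquely.
Write h(x) = ax^3 + bx^2 + cx + d. Substituting each data point gives a linear system:
  -8a + 4b - 2c + d = -9
  8a + 4b + 2c + d = -9
  64a + 16b + 4c + d = -81
  216a + 36b + 6c + d = -265
Solving the system yields a = -1, b = -2, c = 4, d = -1.
So h(x) = -x^3 - 2x^2 + 4x - 1.
Then h(0) = -1.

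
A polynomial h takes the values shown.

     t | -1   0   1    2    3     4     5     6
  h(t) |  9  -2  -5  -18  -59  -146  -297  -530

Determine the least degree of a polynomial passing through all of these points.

Forward differences of the values at t = -1, 0, 1, 2, 3, 4, 5, 6:
  h  : 9  -2  -5  -18  -59  -146  -297  -530
  Δ  : -11  -3  -13  -41  -87  -151  -233
  Δ^2: 8  -10  -28  -46  -64  -82
  Δ^3: -18  -18  -18  -18  -18
  Δ^4: 0  0  0  0
  Δ^5: 0  0  0
  Δ^6: 0  0
  Δ^7: 0
The third differences are constant (-18) and nonzero, while all higher differences vanish, so the minimal degree is 3.

3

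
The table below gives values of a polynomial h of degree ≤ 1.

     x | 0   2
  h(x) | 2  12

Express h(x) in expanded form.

h(x) = 5x + 2

Write h(x) = ax + b. Substituting each data point gives a linear system:
  b = 2
  2a + b = 12
Solving the system yields a = 5, b = 2.
So h(x) = 5x + 2.
Check: h(0) = 2. ✓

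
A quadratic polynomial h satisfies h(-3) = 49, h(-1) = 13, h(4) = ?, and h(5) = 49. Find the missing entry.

The 3 known points determine the degree-2 polynomial uniquely.
Write h(x) = ax^2 + bx + c. Substituting each data point gives a linear system:
  9a - 3b + c = 49
  a - b + c = 13
  25a + 5b + c = 49
Solving the system yields a = 3, b = -6, c = 4.
So h(x) = 3x² - 6x + 4.
Then h(4) = 28.

28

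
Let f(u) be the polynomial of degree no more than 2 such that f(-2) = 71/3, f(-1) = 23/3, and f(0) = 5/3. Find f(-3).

Using the Lagrange interpolation formula with nodes -2, -1, 0:
  L_0(u) = (u + 1)u / 2
  L_1(u) = (u + 2)u / -1
  L_2(u) = (u + 2)(u + 1) / 2
Then f(u) = 71/3·L_0(u) + 23/3·L_1(u) + 5/3·L_2(u).
Expanding and collecting terms gives f(u) = 5u^2 - u + 5/3.
Evaluating at u = -3: f(-3) = 149/3.

149/3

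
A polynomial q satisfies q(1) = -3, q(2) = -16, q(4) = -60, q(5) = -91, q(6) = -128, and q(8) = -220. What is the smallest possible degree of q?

2

Divided differences on the nodes 1, 2, 4, 5, 6, 8:
  order 0: -3  -16  -60  -91  -128  -220
  order 1: -13  -22  -31  -37  -46
  order 2: -3  -3  -3  -3
  order 3: 0  0  0
  order 4: 0  0
  order 5: 0
The order-2 divided differences are all -3 (nonzero) and every higher order vanishes, so the data lies on a polynomial of degree exactly 2.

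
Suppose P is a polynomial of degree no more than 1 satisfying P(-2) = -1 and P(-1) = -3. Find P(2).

-9

Write P(u) = au + b. Substituting each data point gives a linear system:
  -2a + b = -1
  -a + b = -3
Solving the system yields a = -2, b = -5.
So P(u) = -2u - 5.
Then P(2) = -9.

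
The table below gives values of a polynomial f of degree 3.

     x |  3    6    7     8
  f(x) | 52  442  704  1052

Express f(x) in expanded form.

Using the Lagrange interpolation formula with nodes 3, 6, 7, 8:
  L_0(x) = (x - 6)(x - 7)(x - 8) / -60
  L_1(x) = (x - 3)(x - 7)(x - 8) / 6
  L_2(x) = (x - 3)(x - 6)(x - 8) / -4
  L_3(x) = (x - 3)(x - 6)(x - 7) / 10
Then f(x) = 52·L_0(x) + 442·L_1(x) + 704·L_2(x) + 1052·L_3(x).
Expanding and collecting terms gives f(x) = 2x³ + x² - 5x + 4.
Check: f(8) = 1052. ✓

f(x) = 2x^3 + x^2 - 5x + 4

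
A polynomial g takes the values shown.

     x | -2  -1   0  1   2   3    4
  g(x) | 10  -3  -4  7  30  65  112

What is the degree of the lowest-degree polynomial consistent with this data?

Forward differences of the values at x = -2, -1, 0, 1, 2, 3, 4:
  g  : 10  -3  -4  7  30  65  112
  Δ  : -13  -1  11  23  35  47
  Δ^2: 12  12  12  12  12
  Δ^3: 0  0  0  0
  Δ^4: 0  0  0
  Δ^5: 0  0
  Δ^6: 0
The second differences are constant (12) and nonzero, while all higher differences vanish, so the minimal degree is 2.

2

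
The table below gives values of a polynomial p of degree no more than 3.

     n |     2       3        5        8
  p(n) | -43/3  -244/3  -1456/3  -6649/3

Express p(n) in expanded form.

p(n) = -5n^3 + 5n^2 + 3n - 1/3

Write p(n) = an^3 + bn^2 + cn + d. Substituting each data point gives a linear system:
  8a + 4b + 2c + d = -43/3
  27a + 9b + 3c + d = -244/3
  125a + 25b + 5c + d = -1456/3
  512a + 64b + 8c + d = -6649/3
Solving the system yields a = -5, b = 5, c = 3, d = -1/3.
So p(n) = -5n³ + 5n² + 3n - 1/3.
Check: p(5) = -1456/3. ✓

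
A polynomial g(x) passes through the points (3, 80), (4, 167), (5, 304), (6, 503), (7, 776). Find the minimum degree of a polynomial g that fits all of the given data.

3

Forward differences of the values at x = 3, 4, 5, 6, 7:
  g  : 80  167  304  503  776
  Δ  : 87  137  199  273
  Δ^2: 50  62  74
  Δ^3: 12  12
  Δ^4: 0
The third differences are constant (12) and nonzero, while all higher differences vanish, so the minimal degree is 3.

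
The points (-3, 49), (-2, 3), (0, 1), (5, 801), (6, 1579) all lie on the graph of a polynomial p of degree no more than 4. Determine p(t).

p(t) = t^4 + t^3 + t^2 + 5t + 1

Write p(t) = at^4 + bt^3 + ct^2 + dt + e. Substituting each data point gives a linear system:
  81a - 27b + 9c - 3d + e = 49
  16a - 8b + 4c - 2d + e = 3
  e = 1
  625a + 125b + 25c + 5d + e = 801
  1296a + 216b + 36c + 6d + e = 1579
Solving the system yields a = 1, b = 1, c = 1, d = 5, e = 1.
So p(t) = t^4 + t^3 + t^2 + 5t + 1.
Check: p(-2) = 3. ✓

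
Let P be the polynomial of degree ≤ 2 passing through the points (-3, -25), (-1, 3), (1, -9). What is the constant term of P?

2

Write P(x) = ax^2 + bx + c. Substituting each data point gives a linear system:
  9a - 3b + c = -25
  a - b + c = 3
  a + b + c = -9
Solving the system yields a = -5, b = -6, c = 2.
So P(x) = -5x^2 - 6x + 2.
The constant term is 2.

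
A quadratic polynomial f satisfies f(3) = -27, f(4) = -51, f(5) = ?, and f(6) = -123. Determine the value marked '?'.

The 3 known points determine the degree-2 polynomial uniquely.
Write f(x) = ax^2 + bx + c. Substituting each data point gives a linear system:
  9a + 3b + c = -27
  16a + 4b + c = -51
  36a + 6b + c = -123
Solving the system yields a = -4, b = 4, c = -3.
So f(x) = -4x^2 + 4x - 3.
Then f(5) = -83.

-83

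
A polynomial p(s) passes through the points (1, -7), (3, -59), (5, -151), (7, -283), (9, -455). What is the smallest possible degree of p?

2

Forward differences of the values at s = 1, 3, 5, 7, 9:
  p  : -7  -59  -151  -283  -455
  Δ  : -52  -92  -132  -172
  Δ^2: -40  -40  -40
  Δ^3: 0  0
  Δ^4: 0
The second differences are constant (-40) and nonzero, while all higher differences vanish, so the minimal degree is 2.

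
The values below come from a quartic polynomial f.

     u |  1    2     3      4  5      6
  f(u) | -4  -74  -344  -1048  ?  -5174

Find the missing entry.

-2516

The 5 known points determine the degree-4 polynomial uniquely.
Write f(u) = au^4 + bu^3 + cu^2 + du + e. Substituting each data point gives a linear system:
  a + b + c + d + e = -4
  16a + 8b + 4c + 2d + e = -74
  81a + 27b + 9c + 3d + e = -344
  256a + 64b + 16c + 4d + e = -1048
  1296a + 216b + 36c + 6d + e = -5174
Solving the system yields a = -4, b = 1, c = -6, d = 1, e = 4.
So f(u) = -4u^4 + u^3 - 6u^2 + u + 4.
Then f(5) = -2516.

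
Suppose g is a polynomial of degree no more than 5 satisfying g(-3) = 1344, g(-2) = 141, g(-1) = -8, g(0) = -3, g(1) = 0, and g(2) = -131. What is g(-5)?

Using the Lagrange interpolation formula with nodes -3, -2, -1, 0, 1, 2:
  L_0(s) = (s + 2)(s + 1)s(s - 1)(s - 2) / -120
  L_1(s) = (s + 3)(s + 1)s(s - 1)(s - 2) / 24
  L_2(s) = (s + 3)(s + 2)s(s - 1)(s - 2) / -12
  L_3(s) = (s + 3)(s + 2)(s + 1)(s - 1)(s - 2) / 12
  L_4(s) = (s + 3)(s + 2)(s + 1)s(s - 2) / -24
  L_5(s) = (s + 3)(s + 2)(s + 1)s(s - 1) / 120
Then g(s) = 1344·L_0(s) + 141·L_1(s) - 8·L_2(s) - 3·L_3(s) + 0·L_4(s) - 131·L_5(s).
Expanding and collecting terms gives g(s) = -6s⁵ + s⁴ + 6s³ - 2s² + 4s - 3.
Evaluating at s = -5: g(-5) = 18552.

18552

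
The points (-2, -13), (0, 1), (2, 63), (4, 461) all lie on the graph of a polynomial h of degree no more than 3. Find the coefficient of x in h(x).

Write h(x) = ax^3 + bx^2 + cx + d. Substituting each data point gives a linear system:
  -8a + 4b - 2c + d = -13
  d = 1
  8a + 4b + 2c + d = 63
  64a + 16b + 4c + d = 461
Solving the system yields a = 6, b = 6, c = -5, d = 1.
So h(x) = 6x³ + 6x² - 5x + 1.
The coefficient of x is -5.

-5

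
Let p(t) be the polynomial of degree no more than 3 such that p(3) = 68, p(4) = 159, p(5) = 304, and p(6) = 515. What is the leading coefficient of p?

Write p(t) = at^3 + bt^2 + ct + d. Substituting each data point gives a linear system:
  27a + 9b + 3c + d = 68
  64a + 16b + 4c + d = 159
  125a + 25b + 5c + d = 304
  216a + 36b + 6c + d = 515
Solving the system yields a = 2, b = 3, c = -4, d = -1.
So p(t) = 2t^3 + 3t^2 - 4t - 1.
The leading coefficient is 2.

2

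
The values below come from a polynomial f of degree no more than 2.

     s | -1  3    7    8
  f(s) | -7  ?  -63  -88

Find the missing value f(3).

-3

The 3 known points determine the degree-2 polynomial uniquely.
Write f(s) = as^2 + bs + c. Substituting each data point gives a linear system:
  a - b + c = -7
  49a + 7b + c = -63
  64a + 8b + c = -88
Solving the system yields a = -2, b = 5, c = 0.
So f(s) = -2s^2 + 5s.
Then f(3) = -3.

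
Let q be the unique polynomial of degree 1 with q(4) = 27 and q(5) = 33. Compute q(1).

9

Using the Lagrange interpolation formula with nodes 4, 5:
  L_0(u) = (u - 5) / -1
  L_1(u) = (u - 4) / 1
Then q(u) = 27·L_0(u) + 33·L_1(u).
Expanding and collecting terms gives q(u) = 6u + 3.
Evaluating at u = 1: q(1) = 9.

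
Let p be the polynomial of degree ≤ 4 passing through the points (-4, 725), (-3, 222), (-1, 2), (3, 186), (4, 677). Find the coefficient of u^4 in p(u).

3

Write p(u) = au^4 + bu^3 + cu^2 + du + e. Substituting each data point gives a linear system:
  256a - 64b + 16c - 4d + e = 725
  81a - 27b + 9c - 3d + e = 222
  a - b + c - d + e = 2
  81a + 27b + 9c + 3d + e = 186
  256a + 64b + 16c + 4d + e = 677
Solving the system yields a = 3, b = 0, c = -4, d = -6, e = -3.
So p(u) = 3u⁴ - 4u² - 6u - 3.
The leading coefficient is 3.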